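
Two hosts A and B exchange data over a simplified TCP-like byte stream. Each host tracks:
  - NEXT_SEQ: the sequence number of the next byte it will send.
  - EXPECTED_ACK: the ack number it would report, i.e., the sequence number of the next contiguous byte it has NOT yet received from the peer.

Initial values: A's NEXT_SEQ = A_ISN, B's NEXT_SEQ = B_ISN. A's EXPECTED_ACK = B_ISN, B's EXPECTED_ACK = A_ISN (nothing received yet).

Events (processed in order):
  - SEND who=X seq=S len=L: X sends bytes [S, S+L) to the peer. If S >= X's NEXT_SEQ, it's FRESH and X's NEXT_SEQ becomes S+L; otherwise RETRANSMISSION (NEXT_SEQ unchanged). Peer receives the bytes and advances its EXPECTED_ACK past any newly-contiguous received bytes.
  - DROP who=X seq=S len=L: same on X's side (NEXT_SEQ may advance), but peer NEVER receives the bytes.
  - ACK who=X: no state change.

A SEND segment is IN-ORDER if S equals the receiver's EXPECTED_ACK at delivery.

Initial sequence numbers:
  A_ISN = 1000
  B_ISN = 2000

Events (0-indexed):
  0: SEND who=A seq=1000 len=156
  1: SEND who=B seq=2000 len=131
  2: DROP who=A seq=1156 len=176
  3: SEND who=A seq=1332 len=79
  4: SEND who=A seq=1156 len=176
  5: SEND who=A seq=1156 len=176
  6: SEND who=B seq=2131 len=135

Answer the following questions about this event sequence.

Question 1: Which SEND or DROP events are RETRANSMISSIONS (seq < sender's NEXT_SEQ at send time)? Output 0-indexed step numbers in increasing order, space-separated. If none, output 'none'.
Step 0: SEND seq=1000 -> fresh
Step 1: SEND seq=2000 -> fresh
Step 2: DROP seq=1156 -> fresh
Step 3: SEND seq=1332 -> fresh
Step 4: SEND seq=1156 -> retransmit
Step 5: SEND seq=1156 -> retransmit
Step 6: SEND seq=2131 -> fresh

Answer: 4 5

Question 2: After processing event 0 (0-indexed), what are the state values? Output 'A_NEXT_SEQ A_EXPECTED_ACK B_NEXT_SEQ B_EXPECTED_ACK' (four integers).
After event 0: A_seq=1156 A_ack=2000 B_seq=2000 B_ack=1156

1156 2000 2000 1156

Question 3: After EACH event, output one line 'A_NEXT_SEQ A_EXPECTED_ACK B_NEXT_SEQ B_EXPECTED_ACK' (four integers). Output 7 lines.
1156 2000 2000 1156
1156 2131 2131 1156
1332 2131 2131 1156
1411 2131 2131 1156
1411 2131 2131 1411
1411 2131 2131 1411
1411 2266 2266 1411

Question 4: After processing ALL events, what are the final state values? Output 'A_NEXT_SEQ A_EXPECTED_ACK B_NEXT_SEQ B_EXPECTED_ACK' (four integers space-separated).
After event 0: A_seq=1156 A_ack=2000 B_seq=2000 B_ack=1156
After event 1: A_seq=1156 A_ack=2131 B_seq=2131 B_ack=1156
After event 2: A_seq=1332 A_ack=2131 B_seq=2131 B_ack=1156
After event 3: A_seq=1411 A_ack=2131 B_seq=2131 B_ack=1156
After event 4: A_seq=1411 A_ack=2131 B_seq=2131 B_ack=1411
After event 5: A_seq=1411 A_ack=2131 B_seq=2131 B_ack=1411
After event 6: A_seq=1411 A_ack=2266 B_seq=2266 B_ack=1411

Answer: 1411 2266 2266 1411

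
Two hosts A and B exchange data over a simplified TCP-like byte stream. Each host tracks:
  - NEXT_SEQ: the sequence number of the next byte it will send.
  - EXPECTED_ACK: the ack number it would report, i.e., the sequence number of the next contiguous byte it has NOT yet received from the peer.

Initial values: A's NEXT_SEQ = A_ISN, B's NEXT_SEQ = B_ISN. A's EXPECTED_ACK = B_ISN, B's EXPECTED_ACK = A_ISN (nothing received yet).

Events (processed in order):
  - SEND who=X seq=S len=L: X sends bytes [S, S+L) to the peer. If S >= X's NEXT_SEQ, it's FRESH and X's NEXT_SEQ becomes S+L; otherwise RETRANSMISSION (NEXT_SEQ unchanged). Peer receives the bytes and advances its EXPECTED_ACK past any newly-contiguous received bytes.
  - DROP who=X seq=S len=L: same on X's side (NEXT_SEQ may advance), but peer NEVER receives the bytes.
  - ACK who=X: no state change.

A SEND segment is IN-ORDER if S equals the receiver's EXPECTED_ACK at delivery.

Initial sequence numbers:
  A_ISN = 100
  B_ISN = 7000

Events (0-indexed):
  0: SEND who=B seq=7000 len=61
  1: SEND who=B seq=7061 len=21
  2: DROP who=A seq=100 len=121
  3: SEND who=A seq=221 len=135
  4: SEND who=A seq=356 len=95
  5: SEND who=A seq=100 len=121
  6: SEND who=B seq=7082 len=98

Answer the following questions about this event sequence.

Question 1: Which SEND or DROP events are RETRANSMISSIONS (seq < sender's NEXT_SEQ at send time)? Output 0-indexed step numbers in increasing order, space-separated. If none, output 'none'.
Answer: 5

Derivation:
Step 0: SEND seq=7000 -> fresh
Step 1: SEND seq=7061 -> fresh
Step 2: DROP seq=100 -> fresh
Step 3: SEND seq=221 -> fresh
Step 4: SEND seq=356 -> fresh
Step 5: SEND seq=100 -> retransmit
Step 6: SEND seq=7082 -> fresh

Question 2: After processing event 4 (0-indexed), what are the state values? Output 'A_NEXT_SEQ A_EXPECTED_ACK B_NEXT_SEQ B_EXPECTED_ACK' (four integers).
After event 0: A_seq=100 A_ack=7061 B_seq=7061 B_ack=100
After event 1: A_seq=100 A_ack=7082 B_seq=7082 B_ack=100
After event 2: A_seq=221 A_ack=7082 B_seq=7082 B_ack=100
After event 3: A_seq=356 A_ack=7082 B_seq=7082 B_ack=100
After event 4: A_seq=451 A_ack=7082 B_seq=7082 B_ack=100

451 7082 7082 100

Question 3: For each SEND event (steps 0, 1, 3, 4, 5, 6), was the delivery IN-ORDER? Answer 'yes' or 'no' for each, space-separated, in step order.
Step 0: SEND seq=7000 -> in-order
Step 1: SEND seq=7061 -> in-order
Step 3: SEND seq=221 -> out-of-order
Step 4: SEND seq=356 -> out-of-order
Step 5: SEND seq=100 -> in-order
Step 6: SEND seq=7082 -> in-order

Answer: yes yes no no yes yes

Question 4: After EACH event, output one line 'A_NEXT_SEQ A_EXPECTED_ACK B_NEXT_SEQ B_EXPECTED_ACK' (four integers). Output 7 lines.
100 7061 7061 100
100 7082 7082 100
221 7082 7082 100
356 7082 7082 100
451 7082 7082 100
451 7082 7082 451
451 7180 7180 451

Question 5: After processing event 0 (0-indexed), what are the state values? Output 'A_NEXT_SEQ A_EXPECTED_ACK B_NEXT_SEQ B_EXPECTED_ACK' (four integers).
After event 0: A_seq=100 A_ack=7061 B_seq=7061 B_ack=100

100 7061 7061 100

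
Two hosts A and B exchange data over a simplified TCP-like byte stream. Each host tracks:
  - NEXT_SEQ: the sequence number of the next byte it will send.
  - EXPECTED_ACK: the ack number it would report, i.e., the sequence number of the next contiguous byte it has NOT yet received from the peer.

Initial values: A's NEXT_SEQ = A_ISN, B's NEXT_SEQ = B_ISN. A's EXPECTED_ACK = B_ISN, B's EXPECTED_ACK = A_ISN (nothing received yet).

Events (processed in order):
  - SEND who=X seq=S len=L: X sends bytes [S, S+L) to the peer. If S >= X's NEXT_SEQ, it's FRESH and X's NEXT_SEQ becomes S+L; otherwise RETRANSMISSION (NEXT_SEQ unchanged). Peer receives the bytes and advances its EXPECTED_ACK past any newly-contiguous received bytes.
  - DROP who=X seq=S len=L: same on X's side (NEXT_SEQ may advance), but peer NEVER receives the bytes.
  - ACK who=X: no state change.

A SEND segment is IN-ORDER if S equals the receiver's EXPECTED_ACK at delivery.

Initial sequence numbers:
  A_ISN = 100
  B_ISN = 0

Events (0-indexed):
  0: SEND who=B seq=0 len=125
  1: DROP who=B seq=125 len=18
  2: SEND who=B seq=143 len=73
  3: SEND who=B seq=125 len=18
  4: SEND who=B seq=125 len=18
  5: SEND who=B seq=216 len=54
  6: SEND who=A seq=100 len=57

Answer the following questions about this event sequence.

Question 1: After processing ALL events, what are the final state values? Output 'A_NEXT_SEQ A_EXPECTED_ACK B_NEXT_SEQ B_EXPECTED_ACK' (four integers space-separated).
Answer: 157 270 270 157

Derivation:
After event 0: A_seq=100 A_ack=125 B_seq=125 B_ack=100
After event 1: A_seq=100 A_ack=125 B_seq=143 B_ack=100
After event 2: A_seq=100 A_ack=125 B_seq=216 B_ack=100
After event 3: A_seq=100 A_ack=216 B_seq=216 B_ack=100
After event 4: A_seq=100 A_ack=216 B_seq=216 B_ack=100
After event 5: A_seq=100 A_ack=270 B_seq=270 B_ack=100
After event 6: A_seq=157 A_ack=270 B_seq=270 B_ack=157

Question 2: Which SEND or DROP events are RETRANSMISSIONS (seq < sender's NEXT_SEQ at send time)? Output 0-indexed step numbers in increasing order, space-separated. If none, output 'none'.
Step 0: SEND seq=0 -> fresh
Step 1: DROP seq=125 -> fresh
Step 2: SEND seq=143 -> fresh
Step 3: SEND seq=125 -> retransmit
Step 4: SEND seq=125 -> retransmit
Step 5: SEND seq=216 -> fresh
Step 6: SEND seq=100 -> fresh

Answer: 3 4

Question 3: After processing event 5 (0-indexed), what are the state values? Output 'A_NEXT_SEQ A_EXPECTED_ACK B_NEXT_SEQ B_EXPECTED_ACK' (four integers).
After event 0: A_seq=100 A_ack=125 B_seq=125 B_ack=100
After event 1: A_seq=100 A_ack=125 B_seq=143 B_ack=100
After event 2: A_seq=100 A_ack=125 B_seq=216 B_ack=100
After event 3: A_seq=100 A_ack=216 B_seq=216 B_ack=100
After event 4: A_seq=100 A_ack=216 B_seq=216 B_ack=100
After event 5: A_seq=100 A_ack=270 B_seq=270 B_ack=100

100 270 270 100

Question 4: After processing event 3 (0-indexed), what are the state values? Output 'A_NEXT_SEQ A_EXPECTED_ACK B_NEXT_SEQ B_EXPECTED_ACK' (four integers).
After event 0: A_seq=100 A_ack=125 B_seq=125 B_ack=100
After event 1: A_seq=100 A_ack=125 B_seq=143 B_ack=100
After event 2: A_seq=100 A_ack=125 B_seq=216 B_ack=100
After event 3: A_seq=100 A_ack=216 B_seq=216 B_ack=100

100 216 216 100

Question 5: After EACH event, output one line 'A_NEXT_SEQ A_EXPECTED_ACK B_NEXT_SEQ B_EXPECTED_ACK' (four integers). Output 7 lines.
100 125 125 100
100 125 143 100
100 125 216 100
100 216 216 100
100 216 216 100
100 270 270 100
157 270 270 157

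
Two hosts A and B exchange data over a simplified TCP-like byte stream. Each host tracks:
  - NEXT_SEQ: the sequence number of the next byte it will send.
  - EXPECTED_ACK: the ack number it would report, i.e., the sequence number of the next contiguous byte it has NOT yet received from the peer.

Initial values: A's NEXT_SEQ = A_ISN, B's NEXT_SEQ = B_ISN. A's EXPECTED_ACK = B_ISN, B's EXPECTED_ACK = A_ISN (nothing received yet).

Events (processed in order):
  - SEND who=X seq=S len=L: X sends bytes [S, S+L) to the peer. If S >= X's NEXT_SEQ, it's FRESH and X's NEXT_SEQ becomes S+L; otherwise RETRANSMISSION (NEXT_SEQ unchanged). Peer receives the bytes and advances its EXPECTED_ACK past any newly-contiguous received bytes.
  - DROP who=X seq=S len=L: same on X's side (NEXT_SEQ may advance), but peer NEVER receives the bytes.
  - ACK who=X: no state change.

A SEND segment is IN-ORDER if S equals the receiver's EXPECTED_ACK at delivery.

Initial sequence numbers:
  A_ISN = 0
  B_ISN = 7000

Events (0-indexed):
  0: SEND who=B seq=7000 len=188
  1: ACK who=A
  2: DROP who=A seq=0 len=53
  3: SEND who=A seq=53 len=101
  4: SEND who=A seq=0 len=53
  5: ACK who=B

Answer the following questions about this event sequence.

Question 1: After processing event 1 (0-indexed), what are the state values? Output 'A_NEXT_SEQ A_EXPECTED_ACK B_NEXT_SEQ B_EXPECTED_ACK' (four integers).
After event 0: A_seq=0 A_ack=7188 B_seq=7188 B_ack=0
After event 1: A_seq=0 A_ack=7188 B_seq=7188 B_ack=0

0 7188 7188 0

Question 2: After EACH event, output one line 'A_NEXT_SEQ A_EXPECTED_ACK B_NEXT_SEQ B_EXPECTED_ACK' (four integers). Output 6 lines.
0 7188 7188 0
0 7188 7188 0
53 7188 7188 0
154 7188 7188 0
154 7188 7188 154
154 7188 7188 154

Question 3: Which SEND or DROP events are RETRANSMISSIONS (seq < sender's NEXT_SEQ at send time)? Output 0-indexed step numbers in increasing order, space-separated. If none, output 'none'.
Step 0: SEND seq=7000 -> fresh
Step 2: DROP seq=0 -> fresh
Step 3: SEND seq=53 -> fresh
Step 4: SEND seq=0 -> retransmit

Answer: 4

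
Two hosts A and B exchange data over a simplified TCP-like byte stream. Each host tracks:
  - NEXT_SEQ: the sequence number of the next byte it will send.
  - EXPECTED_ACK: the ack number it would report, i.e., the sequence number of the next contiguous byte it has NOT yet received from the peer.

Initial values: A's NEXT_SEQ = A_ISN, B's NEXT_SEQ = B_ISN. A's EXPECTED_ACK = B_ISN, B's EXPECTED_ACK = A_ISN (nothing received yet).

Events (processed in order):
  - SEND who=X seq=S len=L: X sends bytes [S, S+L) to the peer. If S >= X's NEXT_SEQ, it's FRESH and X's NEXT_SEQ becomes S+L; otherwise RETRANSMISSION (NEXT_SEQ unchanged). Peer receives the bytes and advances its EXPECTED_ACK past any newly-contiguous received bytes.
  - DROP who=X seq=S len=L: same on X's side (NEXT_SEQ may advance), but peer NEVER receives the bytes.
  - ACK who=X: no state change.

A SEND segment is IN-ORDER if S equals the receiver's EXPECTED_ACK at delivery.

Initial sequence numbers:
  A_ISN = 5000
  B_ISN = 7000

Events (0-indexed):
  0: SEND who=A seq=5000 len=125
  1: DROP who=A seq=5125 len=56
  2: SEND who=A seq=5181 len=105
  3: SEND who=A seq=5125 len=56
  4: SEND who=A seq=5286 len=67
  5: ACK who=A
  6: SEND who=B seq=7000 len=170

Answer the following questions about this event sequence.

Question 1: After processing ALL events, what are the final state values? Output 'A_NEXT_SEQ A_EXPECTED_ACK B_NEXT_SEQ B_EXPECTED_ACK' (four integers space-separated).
Answer: 5353 7170 7170 5353

Derivation:
After event 0: A_seq=5125 A_ack=7000 B_seq=7000 B_ack=5125
After event 1: A_seq=5181 A_ack=7000 B_seq=7000 B_ack=5125
After event 2: A_seq=5286 A_ack=7000 B_seq=7000 B_ack=5125
After event 3: A_seq=5286 A_ack=7000 B_seq=7000 B_ack=5286
After event 4: A_seq=5353 A_ack=7000 B_seq=7000 B_ack=5353
After event 5: A_seq=5353 A_ack=7000 B_seq=7000 B_ack=5353
After event 6: A_seq=5353 A_ack=7170 B_seq=7170 B_ack=5353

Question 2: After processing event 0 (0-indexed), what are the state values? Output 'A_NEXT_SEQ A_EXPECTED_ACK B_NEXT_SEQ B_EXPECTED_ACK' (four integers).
After event 0: A_seq=5125 A_ack=7000 B_seq=7000 B_ack=5125

5125 7000 7000 5125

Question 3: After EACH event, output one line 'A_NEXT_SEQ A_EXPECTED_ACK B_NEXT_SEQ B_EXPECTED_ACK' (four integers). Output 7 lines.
5125 7000 7000 5125
5181 7000 7000 5125
5286 7000 7000 5125
5286 7000 7000 5286
5353 7000 7000 5353
5353 7000 7000 5353
5353 7170 7170 5353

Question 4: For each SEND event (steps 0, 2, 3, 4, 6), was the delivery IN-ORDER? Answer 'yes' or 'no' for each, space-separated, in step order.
Answer: yes no yes yes yes

Derivation:
Step 0: SEND seq=5000 -> in-order
Step 2: SEND seq=5181 -> out-of-order
Step 3: SEND seq=5125 -> in-order
Step 4: SEND seq=5286 -> in-order
Step 6: SEND seq=7000 -> in-order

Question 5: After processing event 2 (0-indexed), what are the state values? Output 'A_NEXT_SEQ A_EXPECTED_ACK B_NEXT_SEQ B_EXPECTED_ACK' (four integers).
After event 0: A_seq=5125 A_ack=7000 B_seq=7000 B_ack=5125
After event 1: A_seq=5181 A_ack=7000 B_seq=7000 B_ack=5125
After event 2: A_seq=5286 A_ack=7000 B_seq=7000 B_ack=5125

5286 7000 7000 5125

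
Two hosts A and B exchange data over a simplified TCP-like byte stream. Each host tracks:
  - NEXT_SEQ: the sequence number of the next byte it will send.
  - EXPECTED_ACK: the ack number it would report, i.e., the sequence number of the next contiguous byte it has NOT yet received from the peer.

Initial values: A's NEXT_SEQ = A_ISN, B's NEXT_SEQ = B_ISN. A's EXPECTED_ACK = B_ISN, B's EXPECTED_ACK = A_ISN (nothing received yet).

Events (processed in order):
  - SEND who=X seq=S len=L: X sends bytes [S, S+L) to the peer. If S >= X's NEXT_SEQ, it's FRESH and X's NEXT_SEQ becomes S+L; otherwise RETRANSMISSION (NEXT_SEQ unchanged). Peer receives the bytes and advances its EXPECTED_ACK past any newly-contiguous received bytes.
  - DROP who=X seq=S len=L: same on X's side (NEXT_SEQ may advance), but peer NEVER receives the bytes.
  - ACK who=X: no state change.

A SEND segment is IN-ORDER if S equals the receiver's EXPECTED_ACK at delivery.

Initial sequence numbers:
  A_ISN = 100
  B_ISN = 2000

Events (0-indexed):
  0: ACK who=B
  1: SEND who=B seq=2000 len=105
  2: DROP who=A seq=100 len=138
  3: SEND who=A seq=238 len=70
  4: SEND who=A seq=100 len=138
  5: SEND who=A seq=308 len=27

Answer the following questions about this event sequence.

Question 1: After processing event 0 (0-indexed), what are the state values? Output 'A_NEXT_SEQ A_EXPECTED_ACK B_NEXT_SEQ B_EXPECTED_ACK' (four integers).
After event 0: A_seq=100 A_ack=2000 B_seq=2000 B_ack=100

100 2000 2000 100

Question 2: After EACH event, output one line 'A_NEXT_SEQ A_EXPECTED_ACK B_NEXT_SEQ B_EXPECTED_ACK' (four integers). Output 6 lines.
100 2000 2000 100
100 2105 2105 100
238 2105 2105 100
308 2105 2105 100
308 2105 2105 308
335 2105 2105 335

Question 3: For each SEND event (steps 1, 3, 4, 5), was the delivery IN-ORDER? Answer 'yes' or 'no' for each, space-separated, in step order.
Answer: yes no yes yes

Derivation:
Step 1: SEND seq=2000 -> in-order
Step 3: SEND seq=238 -> out-of-order
Step 4: SEND seq=100 -> in-order
Step 5: SEND seq=308 -> in-order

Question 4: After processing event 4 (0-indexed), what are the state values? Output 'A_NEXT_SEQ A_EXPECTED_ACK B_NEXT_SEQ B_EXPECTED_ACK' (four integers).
After event 0: A_seq=100 A_ack=2000 B_seq=2000 B_ack=100
After event 1: A_seq=100 A_ack=2105 B_seq=2105 B_ack=100
After event 2: A_seq=238 A_ack=2105 B_seq=2105 B_ack=100
After event 3: A_seq=308 A_ack=2105 B_seq=2105 B_ack=100
After event 4: A_seq=308 A_ack=2105 B_seq=2105 B_ack=308

308 2105 2105 308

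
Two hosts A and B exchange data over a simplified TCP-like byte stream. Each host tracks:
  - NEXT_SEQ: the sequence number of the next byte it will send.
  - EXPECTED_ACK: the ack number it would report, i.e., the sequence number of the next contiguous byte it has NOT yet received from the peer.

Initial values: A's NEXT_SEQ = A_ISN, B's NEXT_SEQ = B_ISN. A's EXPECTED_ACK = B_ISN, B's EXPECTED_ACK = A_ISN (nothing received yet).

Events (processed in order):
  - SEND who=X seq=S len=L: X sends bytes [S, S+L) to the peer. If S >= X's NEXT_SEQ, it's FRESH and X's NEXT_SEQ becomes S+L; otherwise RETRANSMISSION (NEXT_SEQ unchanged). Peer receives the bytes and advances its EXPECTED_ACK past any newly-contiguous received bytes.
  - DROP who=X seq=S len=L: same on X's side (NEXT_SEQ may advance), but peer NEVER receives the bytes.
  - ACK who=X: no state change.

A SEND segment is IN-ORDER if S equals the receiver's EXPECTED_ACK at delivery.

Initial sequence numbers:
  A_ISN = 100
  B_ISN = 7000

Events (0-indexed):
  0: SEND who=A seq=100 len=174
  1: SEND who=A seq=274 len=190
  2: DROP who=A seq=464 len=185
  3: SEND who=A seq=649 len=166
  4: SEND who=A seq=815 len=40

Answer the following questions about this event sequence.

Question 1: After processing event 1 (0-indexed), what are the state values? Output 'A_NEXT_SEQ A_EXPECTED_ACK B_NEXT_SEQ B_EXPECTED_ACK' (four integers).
After event 0: A_seq=274 A_ack=7000 B_seq=7000 B_ack=274
After event 1: A_seq=464 A_ack=7000 B_seq=7000 B_ack=464

464 7000 7000 464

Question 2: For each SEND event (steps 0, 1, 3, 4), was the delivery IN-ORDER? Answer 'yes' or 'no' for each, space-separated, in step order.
Answer: yes yes no no

Derivation:
Step 0: SEND seq=100 -> in-order
Step 1: SEND seq=274 -> in-order
Step 3: SEND seq=649 -> out-of-order
Step 4: SEND seq=815 -> out-of-order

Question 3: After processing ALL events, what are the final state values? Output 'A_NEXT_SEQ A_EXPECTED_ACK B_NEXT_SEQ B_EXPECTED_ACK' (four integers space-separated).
After event 0: A_seq=274 A_ack=7000 B_seq=7000 B_ack=274
After event 1: A_seq=464 A_ack=7000 B_seq=7000 B_ack=464
After event 2: A_seq=649 A_ack=7000 B_seq=7000 B_ack=464
After event 3: A_seq=815 A_ack=7000 B_seq=7000 B_ack=464
After event 4: A_seq=855 A_ack=7000 B_seq=7000 B_ack=464

Answer: 855 7000 7000 464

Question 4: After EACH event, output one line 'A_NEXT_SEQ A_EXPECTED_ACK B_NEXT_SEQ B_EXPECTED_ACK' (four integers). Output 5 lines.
274 7000 7000 274
464 7000 7000 464
649 7000 7000 464
815 7000 7000 464
855 7000 7000 464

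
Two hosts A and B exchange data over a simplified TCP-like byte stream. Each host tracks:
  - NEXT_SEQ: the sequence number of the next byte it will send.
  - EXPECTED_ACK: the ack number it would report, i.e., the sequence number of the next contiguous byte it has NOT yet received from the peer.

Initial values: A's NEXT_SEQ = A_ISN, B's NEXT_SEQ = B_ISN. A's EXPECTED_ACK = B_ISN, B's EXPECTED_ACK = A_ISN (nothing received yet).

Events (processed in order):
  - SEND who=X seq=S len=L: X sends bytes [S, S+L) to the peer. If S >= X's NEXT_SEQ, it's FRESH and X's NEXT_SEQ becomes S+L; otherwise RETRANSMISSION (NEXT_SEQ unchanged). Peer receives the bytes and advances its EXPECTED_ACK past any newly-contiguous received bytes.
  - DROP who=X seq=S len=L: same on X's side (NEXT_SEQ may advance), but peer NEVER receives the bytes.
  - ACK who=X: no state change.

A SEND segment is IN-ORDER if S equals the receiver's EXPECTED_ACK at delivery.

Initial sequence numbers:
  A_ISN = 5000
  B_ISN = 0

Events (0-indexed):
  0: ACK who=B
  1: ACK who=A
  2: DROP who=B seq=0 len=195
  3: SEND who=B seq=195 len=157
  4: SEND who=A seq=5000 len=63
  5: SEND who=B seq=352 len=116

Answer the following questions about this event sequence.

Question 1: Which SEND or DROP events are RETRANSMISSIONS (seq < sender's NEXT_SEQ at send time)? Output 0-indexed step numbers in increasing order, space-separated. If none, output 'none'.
Step 2: DROP seq=0 -> fresh
Step 3: SEND seq=195 -> fresh
Step 4: SEND seq=5000 -> fresh
Step 5: SEND seq=352 -> fresh

Answer: none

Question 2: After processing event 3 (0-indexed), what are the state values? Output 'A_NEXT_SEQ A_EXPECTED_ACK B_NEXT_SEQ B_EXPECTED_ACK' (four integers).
After event 0: A_seq=5000 A_ack=0 B_seq=0 B_ack=5000
After event 1: A_seq=5000 A_ack=0 B_seq=0 B_ack=5000
After event 2: A_seq=5000 A_ack=0 B_seq=195 B_ack=5000
After event 3: A_seq=5000 A_ack=0 B_seq=352 B_ack=5000

5000 0 352 5000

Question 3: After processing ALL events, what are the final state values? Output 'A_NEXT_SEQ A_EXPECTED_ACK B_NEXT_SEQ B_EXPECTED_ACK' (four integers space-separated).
Answer: 5063 0 468 5063

Derivation:
After event 0: A_seq=5000 A_ack=0 B_seq=0 B_ack=5000
After event 1: A_seq=5000 A_ack=0 B_seq=0 B_ack=5000
After event 2: A_seq=5000 A_ack=0 B_seq=195 B_ack=5000
After event 3: A_seq=5000 A_ack=0 B_seq=352 B_ack=5000
After event 4: A_seq=5063 A_ack=0 B_seq=352 B_ack=5063
After event 5: A_seq=5063 A_ack=0 B_seq=468 B_ack=5063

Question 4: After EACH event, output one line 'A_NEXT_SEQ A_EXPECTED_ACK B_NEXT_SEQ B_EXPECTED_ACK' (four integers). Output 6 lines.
5000 0 0 5000
5000 0 0 5000
5000 0 195 5000
5000 0 352 5000
5063 0 352 5063
5063 0 468 5063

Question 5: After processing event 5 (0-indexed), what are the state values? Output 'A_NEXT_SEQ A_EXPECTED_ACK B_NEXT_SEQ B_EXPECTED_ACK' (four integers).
After event 0: A_seq=5000 A_ack=0 B_seq=0 B_ack=5000
After event 1: A_seq=5000 A_ack=0 B_seq=0 B_ack=5000
After event 2: A_seq=5000 A_ack=0 B_seq=195 B_ack=5000
After event 3: A_seq=5000 A_ack=0 B_seq=352 B_ack=5000
After event 4: A_seq=5063 A_ack=0 B_seq=352 B_ack=5063
After event 5: A_seq=5063 A_ack=0 B_seq=468 B_ack=5063

5063 0 468 5063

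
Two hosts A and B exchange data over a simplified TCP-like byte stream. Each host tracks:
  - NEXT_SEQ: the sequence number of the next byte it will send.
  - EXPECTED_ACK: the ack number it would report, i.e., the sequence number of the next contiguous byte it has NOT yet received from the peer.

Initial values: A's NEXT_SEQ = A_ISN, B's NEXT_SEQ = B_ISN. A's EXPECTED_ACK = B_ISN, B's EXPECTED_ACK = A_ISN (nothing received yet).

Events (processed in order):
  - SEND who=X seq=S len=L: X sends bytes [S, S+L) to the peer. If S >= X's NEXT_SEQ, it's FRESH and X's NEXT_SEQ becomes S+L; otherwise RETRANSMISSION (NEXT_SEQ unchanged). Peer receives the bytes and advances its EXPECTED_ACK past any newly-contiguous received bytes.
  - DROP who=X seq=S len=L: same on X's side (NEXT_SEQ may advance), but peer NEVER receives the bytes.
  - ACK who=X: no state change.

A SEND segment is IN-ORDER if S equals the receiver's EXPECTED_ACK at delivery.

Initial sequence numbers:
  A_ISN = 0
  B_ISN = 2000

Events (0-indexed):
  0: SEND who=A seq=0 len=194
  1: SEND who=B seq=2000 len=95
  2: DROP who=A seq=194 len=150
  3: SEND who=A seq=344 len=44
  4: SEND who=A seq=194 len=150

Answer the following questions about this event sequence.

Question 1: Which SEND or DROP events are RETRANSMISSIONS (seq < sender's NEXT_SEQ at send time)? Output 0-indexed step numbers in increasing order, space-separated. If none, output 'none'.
Step 0: SEND seq=0 -> fresh
Step 1: SEND seq=2000 -> fresh
Step 2: DROP seq=194 -> fresh
Step 3: SEND seq=344 -> fresh
Step 4: SEND seq=194 -> retransmit

Answer: 4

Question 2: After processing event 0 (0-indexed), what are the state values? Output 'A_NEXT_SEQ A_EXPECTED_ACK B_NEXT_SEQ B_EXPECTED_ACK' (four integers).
After event 0: A_seq=194 A_ack=2000 B_seq=2000 B_ack=194

194 2000 2000 194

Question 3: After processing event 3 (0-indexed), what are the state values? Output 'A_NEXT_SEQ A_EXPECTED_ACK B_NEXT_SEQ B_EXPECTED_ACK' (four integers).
After event 0: A_seq=194 A_ack=2000 B_seq=2000 B_ack=194
After event 1: A_seq=194 A_ack=2095 B_seq=2095 B_ack=194
After event 2: A_seq=344 A_ack=2095 B_seq=2095 B_ack=194
After event 3: A_seq=388 A_ack=2095 B_seq=2095 B_ack=194

388 2095 2095 194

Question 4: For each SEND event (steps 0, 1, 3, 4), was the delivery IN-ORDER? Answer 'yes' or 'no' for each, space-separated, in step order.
Answer: yes yes no yes

Derivation:
Step 0: SEND seq=0 -> in-order
Step 1: SEND seq=2000 -> in-order
Step 3: SEND seq=344 -> out-of-order
Step 4: SEND seq=194 -> in-order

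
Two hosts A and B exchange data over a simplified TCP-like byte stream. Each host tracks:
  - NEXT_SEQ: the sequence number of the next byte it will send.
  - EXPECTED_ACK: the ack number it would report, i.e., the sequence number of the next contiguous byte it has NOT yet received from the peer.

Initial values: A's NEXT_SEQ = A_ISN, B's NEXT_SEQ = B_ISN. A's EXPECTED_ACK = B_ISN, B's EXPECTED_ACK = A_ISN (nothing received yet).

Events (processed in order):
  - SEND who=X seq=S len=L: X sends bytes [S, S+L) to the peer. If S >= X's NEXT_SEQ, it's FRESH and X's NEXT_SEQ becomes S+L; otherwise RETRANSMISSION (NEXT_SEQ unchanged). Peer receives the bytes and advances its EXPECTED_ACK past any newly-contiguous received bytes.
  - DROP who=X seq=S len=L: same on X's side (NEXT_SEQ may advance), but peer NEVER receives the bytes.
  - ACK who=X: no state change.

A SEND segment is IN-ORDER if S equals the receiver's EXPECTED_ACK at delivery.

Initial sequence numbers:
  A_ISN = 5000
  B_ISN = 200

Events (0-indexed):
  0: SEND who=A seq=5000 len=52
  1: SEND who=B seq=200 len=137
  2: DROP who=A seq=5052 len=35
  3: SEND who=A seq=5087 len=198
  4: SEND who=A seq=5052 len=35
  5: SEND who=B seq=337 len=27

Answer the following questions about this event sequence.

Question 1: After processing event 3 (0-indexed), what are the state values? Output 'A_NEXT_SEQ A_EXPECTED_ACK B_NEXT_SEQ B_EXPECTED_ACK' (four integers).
After event 0: A_seq=5052 A_ack=200 B_seq=200 B_ack=5052
After event 1: A_seq=5052 A_ack=337 B_seq=337 B_ack=5052
After event 2: A_seq=5087 A_ack=337 B_seq=337 B_ack=5052
After event 3: A_seq=5285 A_ack=337 B_seq=337 B_ack=5052

5285 337 337 5052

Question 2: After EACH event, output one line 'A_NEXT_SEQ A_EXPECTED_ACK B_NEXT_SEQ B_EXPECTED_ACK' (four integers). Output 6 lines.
5052 200 200 5052
5052 337 337 5052
5087 337 337 5052
5285 337 337 5052
5285 337 337 5285
5285 364 364 5285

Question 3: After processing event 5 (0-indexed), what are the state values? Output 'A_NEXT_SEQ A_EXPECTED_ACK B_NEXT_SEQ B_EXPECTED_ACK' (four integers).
After event 0: A_seq=5052 A_ack=200 B_seq=200 B_ack=5052
After event 1: A_seq=5052 A_ack=337 B_seq=337 B_ack=5052
After event 2: A_seq=5087 A_ack=337 B_seq=337 B_ack=5052
After event 3: A_seq=5285 A_ack=337 B_seq=337 B_ack=5052
After event 4: A_seq=5285 A_ack=337 B_seq=337 B_ack=5285
After event 5: A_seq=5285 A_ack=364 B_seq=364 B_ack=5285

5285 364 364 5285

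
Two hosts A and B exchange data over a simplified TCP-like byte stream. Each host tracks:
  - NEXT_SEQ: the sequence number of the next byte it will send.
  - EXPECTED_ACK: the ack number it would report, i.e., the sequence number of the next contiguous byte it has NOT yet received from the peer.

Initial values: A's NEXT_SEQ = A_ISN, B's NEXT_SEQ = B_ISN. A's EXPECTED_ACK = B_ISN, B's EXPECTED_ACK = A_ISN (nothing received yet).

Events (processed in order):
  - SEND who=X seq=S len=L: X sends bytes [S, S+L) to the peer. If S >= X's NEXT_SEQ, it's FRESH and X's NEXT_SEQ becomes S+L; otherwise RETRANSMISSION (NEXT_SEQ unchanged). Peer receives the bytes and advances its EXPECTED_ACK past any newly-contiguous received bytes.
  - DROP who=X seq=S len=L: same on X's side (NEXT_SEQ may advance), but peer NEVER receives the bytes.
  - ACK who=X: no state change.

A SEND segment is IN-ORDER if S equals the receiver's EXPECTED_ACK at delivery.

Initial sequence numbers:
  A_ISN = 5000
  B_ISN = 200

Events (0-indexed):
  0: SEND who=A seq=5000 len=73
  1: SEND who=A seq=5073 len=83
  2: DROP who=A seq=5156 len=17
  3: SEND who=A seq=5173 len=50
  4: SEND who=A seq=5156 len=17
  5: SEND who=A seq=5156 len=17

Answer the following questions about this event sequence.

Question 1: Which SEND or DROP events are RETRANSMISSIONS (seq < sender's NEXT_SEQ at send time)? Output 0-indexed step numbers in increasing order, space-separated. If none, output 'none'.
Step 0: SEND seq=5000 -> fresh
Step 1: SEND seq=5073 -> fresh
Step 2: DROP seq=5156 -> fresh
Step 3: SEND seq=5173 -> fresh
Step 4: SEND seq=5156 -> retransmit
Step 5: SEND seq=5156 -> retransmit

Answer: 4 5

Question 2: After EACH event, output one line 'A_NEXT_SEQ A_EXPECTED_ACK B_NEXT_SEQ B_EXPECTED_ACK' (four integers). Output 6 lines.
5073 200 200 5073
5156 200 200 5156
5173 200 200 5156
5223 200 200 5156
5223 200 200 5223
5223 200 200 5223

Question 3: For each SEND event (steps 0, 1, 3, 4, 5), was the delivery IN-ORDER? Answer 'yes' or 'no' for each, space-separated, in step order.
Step 0: SEND seq=5000 -> in-order
Step 1: SEND seq=5073 -> in-order
Step 3: SEND seq=5173 -> out-of-order
Step 4: SEND seq=5156 -> in-order
Step 5: SEND seq=5156 -> out-of-order

Answer: yes yes no yes no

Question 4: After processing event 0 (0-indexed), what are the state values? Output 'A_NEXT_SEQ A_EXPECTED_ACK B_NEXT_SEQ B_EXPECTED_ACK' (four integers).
After event 0: A_seq=5073 A_ack=200 B_seq=200 B_ack=5073

5073 200 200 5073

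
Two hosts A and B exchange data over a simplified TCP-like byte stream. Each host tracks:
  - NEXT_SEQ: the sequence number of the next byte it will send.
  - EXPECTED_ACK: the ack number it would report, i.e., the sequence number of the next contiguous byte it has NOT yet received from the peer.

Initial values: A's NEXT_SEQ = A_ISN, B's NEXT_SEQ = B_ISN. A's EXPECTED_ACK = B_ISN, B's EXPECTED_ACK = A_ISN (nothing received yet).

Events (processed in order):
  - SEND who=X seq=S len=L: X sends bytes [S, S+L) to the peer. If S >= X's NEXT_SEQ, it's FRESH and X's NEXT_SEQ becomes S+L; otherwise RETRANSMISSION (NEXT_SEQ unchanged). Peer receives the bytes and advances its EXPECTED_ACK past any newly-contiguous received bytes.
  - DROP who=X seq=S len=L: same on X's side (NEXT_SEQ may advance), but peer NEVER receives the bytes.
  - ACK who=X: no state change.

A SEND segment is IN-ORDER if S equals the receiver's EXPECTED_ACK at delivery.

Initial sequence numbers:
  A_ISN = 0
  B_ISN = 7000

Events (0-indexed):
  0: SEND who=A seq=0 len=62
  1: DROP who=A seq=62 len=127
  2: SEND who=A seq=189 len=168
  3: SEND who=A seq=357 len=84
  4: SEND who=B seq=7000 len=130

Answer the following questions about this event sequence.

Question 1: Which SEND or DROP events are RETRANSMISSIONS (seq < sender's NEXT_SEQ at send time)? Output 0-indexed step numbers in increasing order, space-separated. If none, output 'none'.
Answer: none

Derivation:
Step 0: SEND seq=0 -> fresh
Step 1: DROP seq=62 -> fresh
Step 2: SEND seq=189 -> fresh
Step 3: SEND seq=357 -> fresh
Step 4: SEND seq=7000 -> fresh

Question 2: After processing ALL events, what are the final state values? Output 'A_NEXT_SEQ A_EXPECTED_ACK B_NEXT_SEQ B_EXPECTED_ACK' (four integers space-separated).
Answer: 441 7130 7130 62

Derivation:
After event 0: A_seq=62 A_ack=7000 B_seq=7000 B_ack=62
After event 1: A_seq=189 A_ack=7000 B_seq=7000 B_ack=62
After event 2: A_seq=357 A_ack=7000 B_seq=7000 B_ack=62
After event 3: A_seq=441 A_ack=7000 B_seq=7000 B_ack=62
After event 4: A_seq=441 A_ack=7130 B_seq=7130 B_ack=62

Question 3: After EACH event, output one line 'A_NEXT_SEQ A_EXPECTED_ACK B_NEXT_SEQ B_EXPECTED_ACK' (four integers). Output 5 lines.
62 7000 7000 62
189 7000 7000 62
357 7000 7000 62
441 7000 7000 62
441 7130 7130 62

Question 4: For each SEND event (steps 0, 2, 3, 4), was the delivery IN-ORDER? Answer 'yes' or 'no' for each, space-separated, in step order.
Answer: yes no no yes

Derivation:
Step 0: SEND seq=0 -> in-order
Step 2: SEND seq=189 -> out-of-order
Step 3: SEND seq=357 -> out-of-order
Step 4: SEND seq=7000 -> in-order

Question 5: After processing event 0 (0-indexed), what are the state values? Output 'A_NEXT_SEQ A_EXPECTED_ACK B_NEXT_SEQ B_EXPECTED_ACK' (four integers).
After event 0: A_seq=62 A_ack=7000 B_seq=7000 B_ack=62

62 7000 7000 62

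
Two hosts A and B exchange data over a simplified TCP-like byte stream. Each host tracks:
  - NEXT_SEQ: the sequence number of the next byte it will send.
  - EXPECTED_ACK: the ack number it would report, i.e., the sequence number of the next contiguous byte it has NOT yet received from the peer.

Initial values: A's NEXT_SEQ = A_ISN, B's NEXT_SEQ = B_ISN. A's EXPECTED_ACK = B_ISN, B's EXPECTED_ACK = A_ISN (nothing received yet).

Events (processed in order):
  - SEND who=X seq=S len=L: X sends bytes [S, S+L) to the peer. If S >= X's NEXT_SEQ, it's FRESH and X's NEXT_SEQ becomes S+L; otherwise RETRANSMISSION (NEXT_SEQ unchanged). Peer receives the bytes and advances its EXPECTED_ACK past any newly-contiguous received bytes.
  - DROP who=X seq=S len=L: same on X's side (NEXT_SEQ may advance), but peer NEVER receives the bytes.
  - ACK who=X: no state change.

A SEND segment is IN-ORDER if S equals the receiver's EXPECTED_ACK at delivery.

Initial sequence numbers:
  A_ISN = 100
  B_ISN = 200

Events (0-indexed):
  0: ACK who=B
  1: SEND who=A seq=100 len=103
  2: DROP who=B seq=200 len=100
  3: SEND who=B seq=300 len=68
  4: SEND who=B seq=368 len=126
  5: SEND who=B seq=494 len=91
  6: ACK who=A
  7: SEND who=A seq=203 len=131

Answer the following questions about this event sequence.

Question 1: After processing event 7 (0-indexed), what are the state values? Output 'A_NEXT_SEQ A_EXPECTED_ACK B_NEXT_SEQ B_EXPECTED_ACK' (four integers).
After event 0: A_seq=100 A_ack=200 B_seq=200 B_ack=100
After event 1: A_seq=203 A_ack=200 B_seq=200 B_ack=203
After event 2: A_seq=203 A_ack=200 B_seq=300 B_ack=203
After event 3: A_seq=203 A_ack=200 B_seq=368 B_ack=203
After event 4: A_seq=203 A_ack=200 B_seq=494 B_ack=203
After event 5: A_seq=203 A_ack=200 B_seq=585 B_ack=203
After event 6: A_seq=203 A_ack=200 B_seq=585 B_ack=203
After event 7: A_seq=334 A_ack=200 B_seq=585 B_ack=334

334 200 585 334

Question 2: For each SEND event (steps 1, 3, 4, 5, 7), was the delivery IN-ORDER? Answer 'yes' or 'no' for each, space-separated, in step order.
Step 1: SEND seq=100 -> in-order
Step 3: SEND seq=300 -> out-of-order
Step 4: SEND seq=368 -> out-of-order
Step 5: SEND seq=494 -> out-of-order
Step 7: SEND seq=203 -> in-order

Answer: yes no no no yes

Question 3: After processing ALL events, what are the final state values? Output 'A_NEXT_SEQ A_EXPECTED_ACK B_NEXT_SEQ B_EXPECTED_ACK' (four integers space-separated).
Answer: 334 200 585 334

Derivation:
After event 0: A_seq=100 A_ack=200 B_seq=200 B_ack=100
After event 1: A_seq=203 A_ack=200 B_seq=200 B_ack=203
After event 2: A_seq=203 A_ack=200 B_seq=300 B_ack=203
After event 3: A_seq=203 A_ack=200 B_seq=368 B_ack=203
After event 4: A_seq=203 A_ack=200 B_seq=494 B_ack=203
After event 5: A_seq=203 A_ack=200 B_seq=585 B_ack=203
After event 6: A_seq=203 A_ack=200 B_seq=585 B_ack=203
After event 7: A_seq=334 A_ack=200 B_seq=585 B_ack=334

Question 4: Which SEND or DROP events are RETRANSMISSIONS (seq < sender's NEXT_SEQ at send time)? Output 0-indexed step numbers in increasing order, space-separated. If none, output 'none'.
Step 1: SEND seq=100 -> fresh
Step 2: DROP seq=200 -> fresh
Step 3: SEND seq=300 -> fresh
Step 4: SEND seq=368 -> fresh
Step 5: SEND seq=494 -> fresh
Step 7: SEND seq=203 -> fresh

Answer: none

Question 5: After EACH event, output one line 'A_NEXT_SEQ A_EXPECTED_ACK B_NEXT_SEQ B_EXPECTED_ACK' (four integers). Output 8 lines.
100 200 200 100
203 200 200 203
203 200 300 203
203 200 368 203
203 200 494 203
203 200 585 203
203 200 585 203
334 200 585 334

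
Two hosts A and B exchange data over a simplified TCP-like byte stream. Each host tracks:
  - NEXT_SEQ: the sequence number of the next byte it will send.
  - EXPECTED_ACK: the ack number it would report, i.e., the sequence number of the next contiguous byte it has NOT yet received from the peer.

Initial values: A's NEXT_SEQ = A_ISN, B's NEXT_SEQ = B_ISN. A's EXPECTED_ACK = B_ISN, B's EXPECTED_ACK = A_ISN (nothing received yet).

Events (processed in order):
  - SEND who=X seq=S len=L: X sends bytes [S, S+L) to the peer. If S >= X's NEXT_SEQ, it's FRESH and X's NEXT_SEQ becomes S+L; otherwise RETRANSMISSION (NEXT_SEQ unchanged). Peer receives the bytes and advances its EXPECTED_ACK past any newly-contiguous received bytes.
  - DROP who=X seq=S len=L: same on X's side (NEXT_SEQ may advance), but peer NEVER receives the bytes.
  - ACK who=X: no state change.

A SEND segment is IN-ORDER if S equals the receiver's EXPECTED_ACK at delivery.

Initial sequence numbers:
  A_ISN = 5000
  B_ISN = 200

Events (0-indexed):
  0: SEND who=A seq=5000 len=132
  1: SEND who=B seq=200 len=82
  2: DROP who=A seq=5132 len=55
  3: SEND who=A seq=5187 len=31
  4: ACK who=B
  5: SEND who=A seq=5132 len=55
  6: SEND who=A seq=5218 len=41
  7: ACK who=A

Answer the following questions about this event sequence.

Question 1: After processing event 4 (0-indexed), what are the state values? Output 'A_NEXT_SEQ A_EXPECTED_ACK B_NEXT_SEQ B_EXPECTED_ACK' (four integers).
After event 0: A_seq=5132 A_ack=200 B_seq=200 B_ack=5132
After event 1: A_seq=5132 A_ack=282 B_seq=282 B_ack=5132
After event 2: A_seq=5187 A_ack=282 B_seq=282 B_ack=5132
After event 3: A_seq=5218 A_ack=282 B_seq=282 B_ack=5132
After event 4: A_seq=5218 A_ack=282 B_seq=282 B_ack=5132

5218 282 282 5132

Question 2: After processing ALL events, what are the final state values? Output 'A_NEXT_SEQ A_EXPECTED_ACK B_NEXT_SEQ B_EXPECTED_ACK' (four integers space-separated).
Answer: 5259 282 282 5259

Derivation:
After event 0: A_seq=5132 A_ack=200 B_seq=200 B_ack=5132
After event 1: A_seq=5132 A_ack=282 B_seq=282 B_ack=5132
After event 2: A_seq=5187 A_ack=282 B_seq=282 B_ack=5132
After event 3: A_seq=5218 A_ack=282 B_seq=282 B_ack=5132
After event 4: A_seq=5218 A_ack=282 B_seq=282 B_ack=5132
After event 5: A_seq=5218 A_ack=282 B_seq=282 B_ack=5218
After event 6: A_seq=5259 A_ack=282 B_seq=282 B_ack=5259
After event 7: A_seq=5259 A_ack=282 B_seq=282 B_ack=5259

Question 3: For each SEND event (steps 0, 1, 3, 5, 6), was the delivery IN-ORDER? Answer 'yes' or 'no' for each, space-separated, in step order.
Step 0: SEND seq=5000 -> in-order
Step 1: SEND seq=200 -> in-order
Step 3: SEND seq=5187 -> out-of-order
Step 5: SEND seq=5132 -> in-order
Step 6: SEND seq=5218 -> in-order

Answer: yes yes no yes yes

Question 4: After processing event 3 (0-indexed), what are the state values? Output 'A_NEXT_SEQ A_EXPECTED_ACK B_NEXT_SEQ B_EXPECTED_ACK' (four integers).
After event 0: A_seq=5132 A_ack=200 B_seq=200 B_ack=5132
After event 1: A_seq=5132 A_ack=282 B_seq=282 B_ack=5132
After event 2: A_seq=5187 A_ack=282 B_seq=282 B_ack=5132
After event 3: A_seq=5218 A_ack=282 B_seq=282 B_ack=5132

5218 282 282 5132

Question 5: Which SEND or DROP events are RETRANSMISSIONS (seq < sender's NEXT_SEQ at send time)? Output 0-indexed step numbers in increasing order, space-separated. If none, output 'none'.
Answer: 5

Derivation:
Step 0: SEND seq=5000 -> fresh
Step 1: SEND seq=200 -> fresh
Step 2: DROP seq=5132 -> fresh
Step 3: SEND seq=5187 -> fresh
Step 5: SEND seq=5132 -> retransmit
Step 6: SEND seq=5218 -> fresh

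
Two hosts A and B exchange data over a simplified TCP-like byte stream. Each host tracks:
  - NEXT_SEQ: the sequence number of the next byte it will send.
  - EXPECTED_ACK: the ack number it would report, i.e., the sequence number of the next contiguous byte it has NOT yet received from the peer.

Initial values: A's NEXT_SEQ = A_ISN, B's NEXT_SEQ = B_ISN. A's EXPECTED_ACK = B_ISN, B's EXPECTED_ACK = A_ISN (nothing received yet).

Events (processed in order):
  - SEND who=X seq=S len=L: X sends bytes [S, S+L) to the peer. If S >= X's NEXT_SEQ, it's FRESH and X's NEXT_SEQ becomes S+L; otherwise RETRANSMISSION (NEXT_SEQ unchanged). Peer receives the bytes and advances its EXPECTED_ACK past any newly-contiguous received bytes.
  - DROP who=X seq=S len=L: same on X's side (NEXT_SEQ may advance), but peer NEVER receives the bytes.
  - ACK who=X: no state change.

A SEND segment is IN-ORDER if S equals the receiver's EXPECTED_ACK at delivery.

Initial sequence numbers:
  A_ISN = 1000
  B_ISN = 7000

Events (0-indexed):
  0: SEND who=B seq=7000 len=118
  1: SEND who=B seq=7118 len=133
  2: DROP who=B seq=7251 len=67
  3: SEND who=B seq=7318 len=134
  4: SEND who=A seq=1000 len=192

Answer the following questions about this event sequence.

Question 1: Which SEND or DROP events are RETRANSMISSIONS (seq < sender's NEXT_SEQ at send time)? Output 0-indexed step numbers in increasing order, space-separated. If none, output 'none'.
Answer: none

Derivation:
Step 0: SEND seq=7000 -> fresh
Step 1: SEND seq=7118 -> fresh
Step 2: DROP seq=7251 -> fresh
Step 3: SEND seq=7318 -> fresh
Step 4: SEND seq=1000 -> fresh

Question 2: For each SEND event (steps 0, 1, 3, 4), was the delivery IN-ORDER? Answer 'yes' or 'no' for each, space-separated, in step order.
Answer: yes yes no yes

Derivation:
Step 0: SEND seq=7000 -> in-order
Step 1: SEND seq=7118 -> in-order
Step 3: SEND seq=7318 -> out-of-order
Step 4: SEND seq=1000 -> in-order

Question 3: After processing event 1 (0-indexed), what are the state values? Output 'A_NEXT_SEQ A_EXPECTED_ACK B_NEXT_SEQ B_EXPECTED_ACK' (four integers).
After event 0: A_seq=1000 A_ack=7118 B_seq=7118 B_ack=1000
After event 1: A_seq=1000 A_ack=7251 B_seq=7251 B_ack=1000

1000 7251 7251 1000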